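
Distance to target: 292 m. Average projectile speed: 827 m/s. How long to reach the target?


t = d/v = 292/827 = 0.3531 s

0.3531 s


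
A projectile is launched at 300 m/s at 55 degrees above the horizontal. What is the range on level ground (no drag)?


R = v0^2 * sin(2*theta) / g = 300^2 * sin(2*55°) / 9.81 = 8621 m

8621 m


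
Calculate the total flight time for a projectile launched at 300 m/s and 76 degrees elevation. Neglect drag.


T = 2*v0*sin(theta)/g = 2*300*sin(76°)/9.81 = 59.35 s

59.35 s


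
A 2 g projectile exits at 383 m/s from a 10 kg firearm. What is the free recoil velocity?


v_recoil = m_p * v_p / m_gun = 0.002 * 383 / 10 = 0.0766 m/s

0.0766 m/s


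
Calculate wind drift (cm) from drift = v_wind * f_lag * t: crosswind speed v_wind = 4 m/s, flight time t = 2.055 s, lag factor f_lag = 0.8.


drift = v_wind * lag * t = 4 * 0.8 * 2.055 = 6.576 m ≈ 657.6 cm

657.6 cm


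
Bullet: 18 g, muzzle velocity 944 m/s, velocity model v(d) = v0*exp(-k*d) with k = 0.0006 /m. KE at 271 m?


v = v0*exp(-k*d) = 944*exp(-0.0006*271) = 802.335 m/s
E = 0.5*m*v^2 = 0.5*0.018*802.335^2 = 5794 J

5794 J


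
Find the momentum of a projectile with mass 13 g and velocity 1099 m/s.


p = m*v = 0.013*1099 = 14.29 kg·m/s

14.29 kg·m/s


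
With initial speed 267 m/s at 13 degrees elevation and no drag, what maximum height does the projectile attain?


H = (v0*sin(theta))^2 / (2g) = (267*sin(13°))^2 / (2*9.81) = 183.9 m

183.9 m


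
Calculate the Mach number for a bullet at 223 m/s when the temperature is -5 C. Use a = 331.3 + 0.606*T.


a = 331.3 + 0.606*(-5) = 328.27 m/s
M = v/a = 223/328.27 = 0.6793

0.6793


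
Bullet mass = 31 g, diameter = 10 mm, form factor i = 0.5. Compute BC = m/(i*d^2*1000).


BC = m/(i*d^2*1000) = 31/(0.5 * 10^2 * 1000) = 0.00062

0.00062


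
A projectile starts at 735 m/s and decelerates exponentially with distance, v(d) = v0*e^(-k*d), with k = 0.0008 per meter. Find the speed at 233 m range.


v = v0*exp(-k*d) = 735*exp(-0.0008*233) = 610 m/s

610 m/s


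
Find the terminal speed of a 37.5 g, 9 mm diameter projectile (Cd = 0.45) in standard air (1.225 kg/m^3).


A = pi*(d/2)^2 = pi*(9/2000)^2 = 6.36173e-05 m^2
vt = sqrt(2mg/(Cd*rho*A)) = sqrt(2*0.0375*9.81/(0.45 * 1.225 * 6.36173e-05)) = 144.8 m/s

144.8 m/s


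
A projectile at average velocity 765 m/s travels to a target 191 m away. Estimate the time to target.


t = d/v = 191/765 = 0.2497 s

0.2497 s


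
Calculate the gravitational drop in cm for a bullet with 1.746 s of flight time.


drop = 0.5*g*t^2 = 0.5*9.81*1.746^2 = 14.953 m ≈ 1495 cm

1495 cm


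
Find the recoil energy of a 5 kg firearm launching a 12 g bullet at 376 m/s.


v_r = m_p*v_p/m_gun = 0.012*376/5 = 0.9024 m/s, E_r = 0.5*m_gun*v_r^2 = 0.5*5*0.9024^2 = 2.036 J

2.036 J


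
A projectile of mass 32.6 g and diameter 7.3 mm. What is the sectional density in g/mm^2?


SD = m/d^2 = 32.6/7.3^2 = 0.6117 g/mm^2

0.6117 g/mm^2


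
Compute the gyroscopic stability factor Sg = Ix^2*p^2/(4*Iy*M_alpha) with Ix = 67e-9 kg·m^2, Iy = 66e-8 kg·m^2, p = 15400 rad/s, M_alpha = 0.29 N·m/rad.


Sg = Ix^2 * p^2 / (4 * Iy * M_alpha) = (67e-9)^2 * 15400^2 / (4 * 66e-8 * 0.29) = 1.391

1.391


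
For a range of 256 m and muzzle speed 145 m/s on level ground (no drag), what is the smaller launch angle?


sin(2*theta) = R*g/v0^2 = 256*9.81/145^2 = 0.119446, theta = arcsin(0.119446)/2 = 3.43°

3.43 degrees


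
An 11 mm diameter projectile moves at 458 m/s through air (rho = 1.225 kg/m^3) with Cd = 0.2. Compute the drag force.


A = pi*(d/2)^2 = pi*(11/2000)^2 = 9.50332e-05 m^2
Fd = 0.5*Cd*rho*A*v^2 = 0.5*0.2*1.225*9.50332e-05*458^2 = 2.442 N

2.442 N


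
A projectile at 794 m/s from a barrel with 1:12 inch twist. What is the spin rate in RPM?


twist_m = 12*0.0254 = 0.3048 m
spin = v/twist = 794/0.3048 = 2604.987 rev/s
RPM = spin*60 = 2604.987*60 ≈ 156299 RPM

156299 RPM


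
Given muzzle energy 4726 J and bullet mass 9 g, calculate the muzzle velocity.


v = sqrt(2*E/m) = sqrt(2*4726/0.009) = 1025 m/s

1025 m/s


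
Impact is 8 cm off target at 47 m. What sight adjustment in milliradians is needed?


1 mrad subtends 1 cm per 10 m of range, so adj = error_cm / (dist_m / 10) = 8 / (47/10) = 1.702 mrad

1.702 mrad


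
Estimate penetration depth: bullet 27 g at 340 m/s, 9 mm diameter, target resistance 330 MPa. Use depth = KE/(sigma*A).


A = pi*(d/2)^2 = pi*(9/2)^2 = 63.6173 mm^2
E = 0.5*m*v^2 = 0.5*0.027*340^2 = 1560.6 J
depth = E/(sigma*A) = 1560.6 J / (330 MPa * 63.6173 mm^2) = 1560.6/(330 * 63.6173) m = 0.0743366 m ≈ 74.34 mm

74.34 mm


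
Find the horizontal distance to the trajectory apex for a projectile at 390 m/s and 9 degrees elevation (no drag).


R = v0^2*sin(2*theta)/g = 390^2*sin(2*9°)/9.81 = 4791.18 m
apex_dist = R/2 = 4791.18/2 = 2396 m

2396 m


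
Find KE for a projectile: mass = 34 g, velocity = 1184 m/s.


E = 0.5*m*v^2 = 0.5*0.034*1184^2 = 23832 J

23832 J


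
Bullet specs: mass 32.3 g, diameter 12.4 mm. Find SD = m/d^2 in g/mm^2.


SD = m/d^2 = 32.3/12.4^2 = 0.2101 g/mm^2

0.2101 g/mm^2


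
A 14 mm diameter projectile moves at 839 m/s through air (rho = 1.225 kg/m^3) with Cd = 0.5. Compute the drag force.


A = pi*(d/2)^2 = pi*(14/2000)^2 = 1.53938e-04 m^2
Fd = 0.5*Cd*rho*A*v^2 = 0.5*0.5*1.225*1.53938e-04*839^2 = 33.19 N

33.19 N


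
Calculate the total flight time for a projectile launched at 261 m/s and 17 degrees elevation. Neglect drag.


T = 2*v0*sin(theta)/g = 2*261*sin(17°)/9.81 = 15.56 s

15.56 s


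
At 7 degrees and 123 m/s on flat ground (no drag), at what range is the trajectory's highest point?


R = v0^2*sin(2*theta)/g = 123^2*sin(2*7°)/9.81 = 373.092 m
apex_dist = R/2 = 373.092/2 = 186.5 m

186.5 m


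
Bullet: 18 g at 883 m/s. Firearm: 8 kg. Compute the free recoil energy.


v_r = m_p*v_p/m_gun = 0.018*883/8 = 1.98675 m/s, E_r = 0.5*m_gun*v_r^2 = 0.5*8*1.98675^2 = 15.79 J

15.79 J


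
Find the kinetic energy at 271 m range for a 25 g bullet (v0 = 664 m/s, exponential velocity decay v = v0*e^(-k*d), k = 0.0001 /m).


v = v0*exp(-k*d) = 664*exp(-0.0001*271) = 646.247 m/s
E = 0.5*m*v^2 = 0.5*0.025*646.247^2 = 5220 J

5220 J


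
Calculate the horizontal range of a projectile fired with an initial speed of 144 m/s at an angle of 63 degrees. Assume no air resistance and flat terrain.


R = v0^2 * sin(2*theta) / g = 144^2 * sin(2*63°) / 9.81 = 1710 m

1710 m


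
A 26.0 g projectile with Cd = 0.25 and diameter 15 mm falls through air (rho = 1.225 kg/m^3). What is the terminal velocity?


A = pi*(d/2)^2 = pi*(15/2000)^2 = 1.76715e-04 m^2
vt = sqrt(2mg/(Cd*rho*A)) = sqrt(2*0.026*9.81/(0.25 * 1.225 * 1.76715e-04)) = 97.09 m/s

97.09 m/s


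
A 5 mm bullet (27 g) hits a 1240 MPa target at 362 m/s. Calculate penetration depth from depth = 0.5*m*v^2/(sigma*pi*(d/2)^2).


A = pi*(d/2)^2 = pi*(5/2)^2 = 19.635 mm^2
E = 0.5*m*v^2 = 0.5*0.027*362^2 = 1769.09 J
depth = E/(sigma*A) = 1769.09 J / (1240 MPa * 19.635 mm^2) = 1769.09/(1240 * 19.635) m = 0.0726607 m ≈ 72.66 mm

72.66 mm


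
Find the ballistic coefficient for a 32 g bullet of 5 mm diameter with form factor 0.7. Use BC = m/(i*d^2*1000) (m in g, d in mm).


BC = m/(i*d^2*1000) = 32/(0.7 * 5^2 * 1000) = 0.001829

0.001829


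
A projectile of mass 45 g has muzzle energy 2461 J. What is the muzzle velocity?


v = sqrt(2*E/m) = sqrt(2*2461/0.045) = 330.7 m/s

330.7 m/s


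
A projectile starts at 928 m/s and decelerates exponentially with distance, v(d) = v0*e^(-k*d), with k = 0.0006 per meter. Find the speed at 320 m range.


v = v0*exp(-k*d) = 928*exp(-0.0006*320) = 765.9 m/s

765.9 m/s


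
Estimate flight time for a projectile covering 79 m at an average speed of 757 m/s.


t = d/v = 79/757 = 0.1044 s

0.1044 s


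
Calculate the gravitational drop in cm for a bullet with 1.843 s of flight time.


drop = 0.5*g*t^2 = 0.5*9.81*1.843^2 = 16.6606 m ≈ 1666 cm

1666 cm


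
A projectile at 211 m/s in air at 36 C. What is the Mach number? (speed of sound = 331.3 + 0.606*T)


a = 331.3 + 0.606*(36) = 353.116 m/s
M = v/a = 211/353.116 = 0.5975

0.5975


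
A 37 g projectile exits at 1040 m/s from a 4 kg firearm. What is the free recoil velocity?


v_recoil = m_p * v_p / m_gun = 0.037 * 1040 / 4 = 9.62 m/s

9.62 m/s


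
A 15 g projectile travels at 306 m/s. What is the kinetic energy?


E = 0.5*m*v^2 = 0.5*0.015*306^2 = 702.3 J

702.3 J


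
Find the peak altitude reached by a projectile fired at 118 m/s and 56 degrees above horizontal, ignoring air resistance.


H = (v0*sin(theta))^2 / (2g) = (118*sin(56°))^2 / (2*9.81) = 487.8 m

487.8 m


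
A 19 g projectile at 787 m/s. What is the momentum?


p = m*v = 0.019*787 = 14.95 kg·m/s

14.95 kg·m/s


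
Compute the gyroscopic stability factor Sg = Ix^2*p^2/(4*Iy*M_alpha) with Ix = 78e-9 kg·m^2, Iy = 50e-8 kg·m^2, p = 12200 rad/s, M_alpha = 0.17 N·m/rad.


Sg = Ix^2 * p^2 / (4 * Iy * M_alpha) = (78e-9)^2 * 12200^2 / (4 * 50e-8 * 0.17) = 2.663

2.663


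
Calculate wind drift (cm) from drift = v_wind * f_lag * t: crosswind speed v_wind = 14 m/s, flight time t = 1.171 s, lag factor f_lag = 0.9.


drift = v_wind * lag * t = 14 * 0.9 * 1.171 = 14.7546 m ≈ 1475 cm

1475 cm


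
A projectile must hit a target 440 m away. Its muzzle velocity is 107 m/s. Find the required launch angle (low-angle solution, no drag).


sin(2*theta) = R*g/v0^2 = 440*9.81/107^2 = 0.377011, theta = arcsin(0.377011)/2 = 11.07°

11.07 degrees


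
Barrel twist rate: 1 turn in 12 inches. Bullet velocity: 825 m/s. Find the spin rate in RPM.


twist_m = 12*0.0254 = 0.3048 m
spin = v/twist = 825/0.3048 = 2706.693 rev/s
RPM = spin*60 = 2706.693*60 ≈ 162402 RPM

162402 RPM


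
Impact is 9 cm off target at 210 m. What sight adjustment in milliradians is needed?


1 mrad subtends 1 cm per 10 m of range, so adj = error_cm / (dist_m / 10) = 9 / (210/10) = 0.4286 mrad

0.4286 mrad


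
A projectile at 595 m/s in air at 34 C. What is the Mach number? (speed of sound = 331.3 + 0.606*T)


a = 331.3 + 0.606*(34) = 351.904 m/s
M = v/a = 595/351.904 = 1.691

1.691


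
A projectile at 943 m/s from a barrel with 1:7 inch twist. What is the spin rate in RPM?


twist_m = 7*0.0254 = 0.1778 m
spin = v/twist = 943/0.1778 = 5303.712 rev/s
RPM = spin*60 = 5303.712*60 ≈ 318223 RPM

318223 RPM


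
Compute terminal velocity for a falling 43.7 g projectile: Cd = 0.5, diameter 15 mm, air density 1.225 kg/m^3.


A = pi*(d/2)^2 = pi*(15/2000)^2 = 1.76715e-04 m^2
vt = sqrt(2mg/(Cd*rho*A)) = sqrt(2*0.0437*9.81/(0.5 * 1.225 * 1.76715e-04)) = 89 m/s

89 m/s


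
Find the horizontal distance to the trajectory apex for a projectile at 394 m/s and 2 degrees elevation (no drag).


R = v0^2*sin(2*theta)/g = 394^2*sin(2*2°)/9.81 = 1103.84 m
apex_dist = R/2 = 1103.84/2 = 551.9 m

551.9 m


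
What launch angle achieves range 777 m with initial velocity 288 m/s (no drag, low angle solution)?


sin(2*theta) = R*g/v0^2 = 777*9.81/288^2 = 0.0918978, theta = arcsin(0.0918978)/2 = 2.636°

2.636 degrees


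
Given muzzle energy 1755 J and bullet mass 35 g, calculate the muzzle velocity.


v = sqrt(2*E/m) = sqrt(2*1755/0.035) = 316.7 m/s

316.7 m/s


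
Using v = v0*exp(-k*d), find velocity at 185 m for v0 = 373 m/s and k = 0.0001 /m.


v = v0*exp(-k*d) = 373*exp(-0.0001*185) = 366.2 m/s

366.2 m/s


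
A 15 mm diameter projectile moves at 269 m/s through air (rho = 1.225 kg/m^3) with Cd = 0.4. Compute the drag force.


A = pi*(d/2)^2 = pi*(15/2000)^2 = 1.76715e-04 m^2
Fd = 0.5*Cd*rho*A*v^2 = 0.5*0.4*1.225*1.76715e-04*269^2 = 3.133 N

3.133 N


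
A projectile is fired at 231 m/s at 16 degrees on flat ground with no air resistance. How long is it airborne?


T = 2*v0*sin(theta)/g = 2*231*sin(16°)/9.81 = 12.98 s

12.98 s


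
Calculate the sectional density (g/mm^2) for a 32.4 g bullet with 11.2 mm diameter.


SD = m/d^2 = 32.4/11.2^2 = 0.2583 g/mm^2

0.2583 g/mm^2


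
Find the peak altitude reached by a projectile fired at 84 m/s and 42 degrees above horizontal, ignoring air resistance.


H = (v0*sin(theta))^2 / (2g) = (84*sin(42°))^2 / (2*9.81) = 161 m

161 m


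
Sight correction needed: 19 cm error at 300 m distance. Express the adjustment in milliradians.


1 mrad subtends 1 cm per 10 m of range, so adj = error_cm / (dist_m / 10) = 19 / (300/10) = 0.6333 mrad

0.6333 mrad


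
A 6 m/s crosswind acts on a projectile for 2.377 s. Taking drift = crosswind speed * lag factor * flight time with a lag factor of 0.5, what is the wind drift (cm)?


drift = v_wind * lag * t = 6 * 0.5 * 2.377 = 7.131 m ≈ 713.1 cm

713.1 cm


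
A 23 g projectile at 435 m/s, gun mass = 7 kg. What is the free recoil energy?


v_r = m_p*v_p/m_gun = 0.023*435/7 = 1.42929 m/s, E_r = 0.5*m_gun*v_r^2 = 0.5*7*1.42929^2 = 7.15 J

7.15 J


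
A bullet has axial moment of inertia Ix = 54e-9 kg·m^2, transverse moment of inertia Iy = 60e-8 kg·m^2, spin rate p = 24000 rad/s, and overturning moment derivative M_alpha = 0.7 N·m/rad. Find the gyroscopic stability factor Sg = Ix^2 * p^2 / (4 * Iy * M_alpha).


Sg = Ix^2 * p^2 / (4 * Iy * M_alpha) = (54e-9)^2 * 24000^2 / (4 * 60e-8 * 0.7) = 0.9998

0.9998


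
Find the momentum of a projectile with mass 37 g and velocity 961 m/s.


p = m*v = 0.037*961 = 35.56 kg·m/s

35.56 kg·m/s


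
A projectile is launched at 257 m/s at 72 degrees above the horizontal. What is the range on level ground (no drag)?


R = v0^2 * sin(2*theta) / g = 257^2 * sin(2*72°) / 9.81 = 3957 m

3957 m


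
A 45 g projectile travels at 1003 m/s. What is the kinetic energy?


E = 0.5*m*v^2 = 0.5*0.045*1003^2 = 22635 J

22635 J


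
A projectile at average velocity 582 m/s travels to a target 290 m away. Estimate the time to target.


t = d/v = 290/582 = 0.4983 s

0.4983 s


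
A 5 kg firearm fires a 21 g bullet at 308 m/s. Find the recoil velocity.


v_recoil = m_p * v_p / m_gun = 0.021 * 308 / 5 = 1.294 m/s

1.294 m/s


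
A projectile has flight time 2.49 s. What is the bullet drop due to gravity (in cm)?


drop = 0.5*g*t^2 = 0.5*9.81*2.49^2 = 30.4115 m ≈ 3041 cm

3041 cm


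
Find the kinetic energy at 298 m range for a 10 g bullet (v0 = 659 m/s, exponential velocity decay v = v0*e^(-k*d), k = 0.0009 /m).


v = v0*exp(-k*d) = 659*exp(-0.0009*298) = 503.973 m/s
E = 0.5*m*v^2 = 0.5*0.01*503.973^2 = 1270 J

1270 J


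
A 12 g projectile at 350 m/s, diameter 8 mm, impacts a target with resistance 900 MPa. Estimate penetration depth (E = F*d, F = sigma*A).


A = pi*(d/2)^2 = pi*(8/2)^2 = 50.2655 mm^2
E = 0.5*m*v^2 = 0.5*0.012*350^2 = 735 J
depth = E/(sigma*A) = 735 J / (900 MPa * 50.2655 mm^2) = 735/(900 * 50.2655) m = 0.0162471 m ≈ 16.25 mm

16.25 mm


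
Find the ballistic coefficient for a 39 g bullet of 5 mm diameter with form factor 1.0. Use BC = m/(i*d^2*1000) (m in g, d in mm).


BC = m/(i*d^2*1000) = 39/(1.0 * 5^2 * 1000) = 0.00156

0.00156


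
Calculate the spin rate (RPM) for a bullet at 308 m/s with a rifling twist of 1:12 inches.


twist_m = 12*0.0254 = 0.3048 m
spin = v/twist = 308/0.3048 = 1010.499 rev/s
RPM = spin*60 = 1010.499*60 ≈ 60630 RPM

60630 RPM


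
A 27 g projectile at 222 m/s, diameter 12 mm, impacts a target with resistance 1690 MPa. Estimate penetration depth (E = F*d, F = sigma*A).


A = pi*(d/2)^2 = pi*(12/2)^2 = 113.097 mm^2
E = 0.5*m*v^2 = 0.5*0.027*222^2 = 665.334 J
depth = E/(sigma*A) = 665.334 J / (1690 MPa * 113.097 mm^2) = 665.334/(1690 * 113.097) m = 0.00348097 m ≈ 3.481 mm

3.481 mm


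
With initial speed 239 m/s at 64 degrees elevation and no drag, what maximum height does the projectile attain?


H = (v0*sin(theta))^2 / (2g) = (239*sin(64°))^2 / (2*9.81) = 2352 m

2352 m


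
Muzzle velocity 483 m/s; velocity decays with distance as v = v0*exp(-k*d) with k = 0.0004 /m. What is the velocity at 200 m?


v = v0*exp(-k*d) = 483*exp(-0.0004*200) = 445.9 m/s

445.9 m/s


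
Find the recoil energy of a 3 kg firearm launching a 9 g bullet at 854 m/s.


v_r = m_p*v_p/m_gun = 0.009*854/3 = 2.562 m/s, E_r = 0.5*m_gun*v_r^2 = 0.5*3*2.562^2 = 9.846 J

9.846 J


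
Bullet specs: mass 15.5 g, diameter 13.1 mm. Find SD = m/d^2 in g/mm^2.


SD = m/d^2 = 15.5/13.1^2 = 0.09032 g/mm^2

0.09032 g/mm^2


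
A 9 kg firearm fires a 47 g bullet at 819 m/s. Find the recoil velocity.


v_recoil = m_p * v_p / m_gun = 0.047 * 819 / 9 = 4.277 m/s

4.277 m/s


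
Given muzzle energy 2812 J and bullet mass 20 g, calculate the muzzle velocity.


v = sqrt(2*E/m) = sqrt(2*2812/0.02) = 530.3 m/s

530.3 m/s


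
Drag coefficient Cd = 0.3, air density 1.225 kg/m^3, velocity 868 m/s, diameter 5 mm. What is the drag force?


A = pi*(d/2)^2 = pi*(5/2000)^2 = 1.96350e-05 m^2
Fd = 0.5*Cd*rho*A*v^2 = 0.5*0.3*1.225*1.96350e-05*868^2 = 2.718 N

2.718 N


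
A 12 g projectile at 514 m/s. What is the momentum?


p = m*v = 0.012*514 = 6.168 kg·m/s

6.168 kg·m/s


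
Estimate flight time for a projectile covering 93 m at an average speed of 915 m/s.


t = d/v = 93/915 = 0.1016 s

0.1016 s


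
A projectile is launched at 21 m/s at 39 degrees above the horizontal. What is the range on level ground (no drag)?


R = v0^2 * sin(2*theta) / g = 21^2 * sin(2*39°) / 9.81 = 43.97 m

43.97 m


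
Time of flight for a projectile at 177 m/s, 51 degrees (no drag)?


T = 2*v0*sin(theta)/g = 2*177*sin(51°)/9.81 = 28.04 s

28.04 s


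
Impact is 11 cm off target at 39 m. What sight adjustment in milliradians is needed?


1 mrad subtends 1 cm per 10 m of range, so adj = error_cm / (dist_m / 10) = 11 / (39/10) = 2.821 mrad

2.821 mrad


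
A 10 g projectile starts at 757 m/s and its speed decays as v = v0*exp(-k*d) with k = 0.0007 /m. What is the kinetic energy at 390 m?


v = v0*exp(-k*d) = 757*exp(-0.0007*390) = 576.147 m/s
E = 0.5*m*v^2 = 0.5*0.01*576.147^2 = 1660 J

1660 J


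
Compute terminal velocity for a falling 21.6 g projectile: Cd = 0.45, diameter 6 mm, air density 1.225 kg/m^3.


A = pi*(d/2)^2 = pi*(6/2000)^2 = 2.82743e-05 m^2
vt = sqrt(2mg/(Cd*rho*A)) = sqrt(2*0.0216*9.81/(0.45 * 1.225 * 2.82743e-05)) = 164.9 m/s

164.9 m/s


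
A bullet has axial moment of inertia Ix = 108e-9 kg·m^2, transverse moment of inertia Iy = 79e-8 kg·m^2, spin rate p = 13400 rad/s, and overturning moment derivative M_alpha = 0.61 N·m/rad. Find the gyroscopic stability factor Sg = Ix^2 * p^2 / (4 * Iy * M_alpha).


Sg = Ix^2 * p^2 / (4 * Iy * M_alpha) = (108e-9)^2 * 13400^2 / (4 * 79e-8 * 0.61) = 1.087

1.087


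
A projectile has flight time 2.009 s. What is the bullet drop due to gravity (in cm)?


drop = 0.5*g*t^2 = 0.5*9.81*2.009^2 = 19.797 m ≈ 1980 cm

1980 cm


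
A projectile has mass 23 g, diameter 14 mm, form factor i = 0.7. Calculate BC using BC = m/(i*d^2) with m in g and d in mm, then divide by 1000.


BC = m/(i*d^2*1000) = 23/(0.7 * 14^2 * 1000) = 0.0001676

0.0001676


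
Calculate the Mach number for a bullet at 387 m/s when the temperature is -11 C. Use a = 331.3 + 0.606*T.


a = 331.3 + 0.606*(-11) = 324.634 m/s
M = v/a = 387/324.634 = 1.192

1.192


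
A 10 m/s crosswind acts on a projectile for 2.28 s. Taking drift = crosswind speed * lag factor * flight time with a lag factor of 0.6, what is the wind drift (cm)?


drift = v_wind * lag * t = 10 * 0.6 * 2.28 = 13.68 m ≈ 1368 cm

1368 cm


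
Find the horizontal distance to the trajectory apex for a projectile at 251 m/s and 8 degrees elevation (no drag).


R = v0^2*sin(2*theta)/g = 251^2*sin(2*8°)/9.81 = 1770.18 m
apex_dist = R/2 = 1770.18/2 = 885.1 m

885.1 m


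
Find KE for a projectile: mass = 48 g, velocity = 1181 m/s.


E = 0.5*m*v^2 = 0.5*0.048*1181^2 = 33474 J

33474 J


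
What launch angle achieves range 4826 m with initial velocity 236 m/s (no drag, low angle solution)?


sin(2*theta) = R*g/v0^2 = 4826*9.81/236^2 = 0.850026, theta = arcsin(0.850026)/2 = 29.11°

29.11 degrees


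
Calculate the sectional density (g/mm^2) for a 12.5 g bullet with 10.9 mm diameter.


SD = m/d^2 = 12.5/10.9^2 = 0.1052 g/mm^2

0.1052 g/mm^2


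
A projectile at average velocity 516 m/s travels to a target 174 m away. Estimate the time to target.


t = d/v = 174/516 = 0.3372 s

0.3372 s


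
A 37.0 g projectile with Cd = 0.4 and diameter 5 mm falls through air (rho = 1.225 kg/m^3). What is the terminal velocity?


A = pi*(d/2)^2 = pi*(5/2000)^2 = 1.96350e-05 m^2
vt = sqrt(2mg/(Cd*rho*A)) = sqrt(2*0.037*9.81/(0.4 * 1.225 * 1.96350e-05)) = 274.7 m/s

274.7 m/s


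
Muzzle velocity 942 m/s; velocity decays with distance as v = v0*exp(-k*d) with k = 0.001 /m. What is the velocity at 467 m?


v = v0*exp(-k*d) = 942*exp(-0.001*467) = 590.5 m/s

590.5 m/s


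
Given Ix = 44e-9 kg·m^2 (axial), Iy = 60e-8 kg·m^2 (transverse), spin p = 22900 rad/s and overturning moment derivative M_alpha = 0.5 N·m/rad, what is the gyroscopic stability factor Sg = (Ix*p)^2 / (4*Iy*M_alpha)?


Sg = Ix^2 * p^2 / (4 * Iy * M_alpha) = (44e-9)^2 * 22900^2 / (4 * 60e-8 * 0.5) = 0.846

0.846


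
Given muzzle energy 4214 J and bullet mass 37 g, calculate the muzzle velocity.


v = sqrt(2*E/m) = sqrt(2*4214/0.037) = 477.3 m/s

477.3 m/s


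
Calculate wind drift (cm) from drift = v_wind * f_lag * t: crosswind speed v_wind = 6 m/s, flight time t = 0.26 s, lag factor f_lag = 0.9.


drift = v_wind * lag * t = 6 * 0.9 * 0.26 = 1.404 m ≈ 140.4 cm

140.4 cm


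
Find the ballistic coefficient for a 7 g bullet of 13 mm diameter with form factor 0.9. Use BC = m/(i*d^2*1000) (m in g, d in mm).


BC = m/(i*d^2*1000) = 7/(0.9 * 13^2 * 1000) = 4.602e-05

4.602e-05


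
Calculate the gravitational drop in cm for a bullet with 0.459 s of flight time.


drop = 0.5*g*t^2 = 0.5*9.81*0.459^2 = 1.03339 m ≈ 103.3 cm

103.3 cm


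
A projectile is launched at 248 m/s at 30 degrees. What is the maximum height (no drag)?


H = (v0*sin(theta))^2 / (2g) = (248*sin(30°))^2 / (2*9.81) = 783.7 m

783.7 m


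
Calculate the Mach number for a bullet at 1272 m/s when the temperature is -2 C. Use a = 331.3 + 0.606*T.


a = 331.3 + 0.606*(-2) = 330.088 m/s
M = v/a = 1272/330.088 = 3.854

3.854


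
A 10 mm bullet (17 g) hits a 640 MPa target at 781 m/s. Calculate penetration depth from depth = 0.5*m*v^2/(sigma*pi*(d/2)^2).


A = pi*(d/2)^2 = pi*(10/2)^2 = 78.5398 mm^2
E = 0.5*m*v^2 = 0.5*0.017*781^2 = 5184.67 J
depth = E/(sigma*A) = 5184.67 J / (640 MPa * 78.5398 mm^2) = 5184.67/(640 * 78.5398) m = 0.103146 m ≈ 103.1 mm

103.1 mm


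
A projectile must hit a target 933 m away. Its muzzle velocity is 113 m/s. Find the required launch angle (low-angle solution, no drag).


sin(2*theta) = R*g/v0^2 = 933*9.81/113^2 = 0.716793, theta = arcsin(0.716793)/2 = 22.9°

22.9 degrees


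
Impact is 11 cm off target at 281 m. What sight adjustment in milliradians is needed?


1 mrad subtends 1 cm per 10 m of range, so adj = error_cm / (dist_m / 10) = 11 / (281/10) = 0.3915 mrad

0.3915 mrad


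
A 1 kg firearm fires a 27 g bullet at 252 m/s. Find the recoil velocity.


v_recoil = m_p * v_p / m_gun = 0.027 * 252 / 1 = 6.804 m/s

6.804 m/s


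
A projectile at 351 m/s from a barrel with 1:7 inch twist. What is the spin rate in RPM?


twist_m = 7*0.0254 = 0.1778 m
spin = v/twist = 351/0.1778 = 1974.128 rev/s
RPM = spin*60 = 1974.128*60 ≈ 118448 RPM

118448 RPM


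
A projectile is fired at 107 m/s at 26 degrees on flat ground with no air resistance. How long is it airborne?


T = 2*v0*sin(theta)/g = 2*107*sin(26°)/9.81 = 9.563 s

9.563 s


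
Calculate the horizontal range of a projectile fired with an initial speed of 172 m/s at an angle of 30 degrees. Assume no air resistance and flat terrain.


R = v0^2 * sin(2*theta) / g = 172^2 * sin(2*30°) / 9.81 = 2612 m

2612 m


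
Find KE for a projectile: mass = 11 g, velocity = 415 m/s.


E = 0.5*m*v^2 = 0.5*0.011*415^2 = 947.2 J

947.2 J


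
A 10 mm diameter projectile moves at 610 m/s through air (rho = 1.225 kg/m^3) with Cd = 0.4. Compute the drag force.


A = pi*(d/2)^2 = pi*(10/2000)^2 = 7.85398e-05 m^2
Fd = 0.5*Cd*rho*A*v^2 = 0.5*0.4*1.225*7.85398e-05*610^2 = 7.16 N

7.16 N


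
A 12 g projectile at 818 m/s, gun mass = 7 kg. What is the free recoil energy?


v_r = m_p*v_p/m_gun = 0.012*818/7 = 1.40229 m/s, E_r = 0.5*m_gun*v_r^2 = 0.5*7*1.40229^2 = 6.882 J

6.882 J


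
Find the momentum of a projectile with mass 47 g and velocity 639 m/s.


p = m*v = 0.047*639 = 30.03 kg·m/s

30.03 kg·m/s


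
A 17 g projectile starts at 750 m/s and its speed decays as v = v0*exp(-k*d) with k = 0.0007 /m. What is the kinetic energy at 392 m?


v = v0*exp(-k*d) = 750*exp(-0.0007*392) = 570.021 m/s
E = 0.5*m*v^2 = 0.5*0.017*570.021^2 = 2762 J

2762 J


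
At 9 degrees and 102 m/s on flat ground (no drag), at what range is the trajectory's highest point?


R = v0^2*sin(2*theta)/g = 102^2*sin(2*9°)/9.81 = 327.728 m
apex_dist = R/2 = 327.728/2 = 163.9 m

163.9 m


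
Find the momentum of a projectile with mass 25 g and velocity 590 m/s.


p = m*v = 0.025*590 = 14.75 kg·m/s

14.75 kg·m/s


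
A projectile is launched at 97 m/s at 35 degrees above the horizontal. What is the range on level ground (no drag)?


R = v0^2 * sin(2*theta) / g = 97^2 * sin(2*35°) / 9.81 = 901.3 m

901.3 m


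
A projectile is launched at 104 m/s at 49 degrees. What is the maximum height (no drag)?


H = (v0*sin(theta))^2 / (2g) = (104*sin(49°))^2 / (2*9.81) = 314 m

314 m


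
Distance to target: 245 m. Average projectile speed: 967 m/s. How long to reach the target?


t = d/v = 245/967 = 0.2534 s

0.2534 s


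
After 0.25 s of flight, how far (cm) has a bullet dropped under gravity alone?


drop = 0.5*g*t^2 = 0.5*9.81*0.25^2 = 0.306563 m ≈ 30.66 cm

30.66 cm


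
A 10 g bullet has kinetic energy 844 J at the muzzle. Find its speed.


v = sqrt(2*E/m) = sqrt(2*844/0.01) = 410.9 m/s

410.9 m/s


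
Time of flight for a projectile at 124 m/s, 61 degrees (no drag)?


T = 2*v0*sin(theta)/g = 2*124*sin(61°)/9.81 = 22.11 s

22.11 s


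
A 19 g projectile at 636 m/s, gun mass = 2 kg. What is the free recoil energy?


v_r = m_p*v_p/m_gun = 0.019*636/2 = 6.042 m/s, E_r = 0.5*m_gun*v_r^2 = 0.5*2*6.042^2 = 36.51 J

36.51 J


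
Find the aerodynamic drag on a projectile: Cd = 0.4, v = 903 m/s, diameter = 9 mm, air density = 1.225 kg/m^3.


A = pi*(d/2)^2 = pi*(9/2000)^2 = 6.36173e-05 m^2
Fd = 0.5*Cd*rho*A*v^2 = 0.5*0.4*1.225*6.36173e-05*903^2 = 12.71 N

12.71 N


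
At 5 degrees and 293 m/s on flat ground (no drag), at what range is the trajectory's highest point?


R = v0^2*sin(2*theta)/g = 293^2*sin(2*5°)/9.81 = 1519.63 m
apex_dist = R/2 = 1519.63/2 = 759.8 m

759.8 m


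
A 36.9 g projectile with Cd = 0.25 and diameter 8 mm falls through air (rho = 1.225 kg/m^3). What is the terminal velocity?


A = pi*(d/2)^2 = pi*(8/2000)^2 = 5.02655e-05 m^2
vt = sqrt(2mg/(Cd*rho*A)) = sqrt(2*0.0369*9.81/(0.25 * 1.225 * 5.02655e-05)) = 216.9 m/s

216.9 m/s


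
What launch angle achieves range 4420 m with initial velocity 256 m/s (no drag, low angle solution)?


sin(2*theta) = R*g/v0^2 = 4420*9.81/256^2 = 0.661624, theta = arcsin(0.661624)/2 = 20.71°

20.71 degrees


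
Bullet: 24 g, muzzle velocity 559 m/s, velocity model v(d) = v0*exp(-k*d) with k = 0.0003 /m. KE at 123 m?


v = v0*exp(-k*d) = 559*exp(-0.0003*123) = 538.749 m/s
E = 0.5*m*v^2 = 0.5*0.024*538.749^2 = 3483 J

3483 J


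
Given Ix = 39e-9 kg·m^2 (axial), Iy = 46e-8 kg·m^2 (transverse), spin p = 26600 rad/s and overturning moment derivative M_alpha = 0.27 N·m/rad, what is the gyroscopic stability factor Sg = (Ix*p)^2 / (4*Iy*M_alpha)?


Sg = Ix^2 * p^2 / (4 * Iy * M_alpha) = (39e-9)^2 * 26600^2 / (4 * 46e-8 * 0.27) = 2.166

2.166


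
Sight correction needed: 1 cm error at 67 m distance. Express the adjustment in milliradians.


1 mrad subtends 1 cm per 10 m of range, so adj = error_cm / (dist_m / 10) = 1 / (67/10) = 0.1493 mrad

0.1493 mrad


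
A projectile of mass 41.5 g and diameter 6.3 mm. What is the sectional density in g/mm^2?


SD = m/d^2 = 41.5/6.3^2 = 1.046 g/mm^2

1.046 g/mm^2


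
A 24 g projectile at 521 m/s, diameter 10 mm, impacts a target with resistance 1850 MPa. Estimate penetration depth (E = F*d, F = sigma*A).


A = pi*(d/2)^2 = pi*(10/2)^2 = 78.5398 mm^2
E = 0.5*m*v^2 = 0.5*0.024*521^2 = 3257.29 J
depth = E/(sigma*A) = 3257.29 J / (1850 MPa * 78.5398 mm^2) = 3257.29/(1850 * 78.5398) m = 0.0224179 m ≈ 22.42 mm

22.42 mm


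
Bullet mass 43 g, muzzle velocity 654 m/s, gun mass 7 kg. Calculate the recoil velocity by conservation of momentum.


v_recoil = m_p * v_p / m_gun = 0.043 * 654 / 7 = 4.017 m/s

4.017 m/s


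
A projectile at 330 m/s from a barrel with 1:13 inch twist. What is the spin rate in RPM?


twist_m = 13*0.0254 = 0.3302 m
spin = v/twist = 330/0.3302 = 999.3943 rev/s
RPM = spin*60 = 999.3943*60 ≈ 59964 RPM

59964 RPM


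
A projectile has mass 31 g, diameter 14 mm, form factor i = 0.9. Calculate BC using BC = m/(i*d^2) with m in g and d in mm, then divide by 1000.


BC = m/(i*d^2*1000) = 31/(0.9 * 14^2 * 1000) = 0.0001757

0.0001757


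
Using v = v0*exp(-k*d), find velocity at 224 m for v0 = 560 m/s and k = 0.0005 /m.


v = v0*exp(-k*d) = 560*exp(-0.0005*224) = 500.7 m/s

500.7 m/s


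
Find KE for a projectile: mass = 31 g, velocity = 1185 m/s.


E = 0.5*m*v^2 = 0.5*0.031*1185^2 = 21765 J

21765 J


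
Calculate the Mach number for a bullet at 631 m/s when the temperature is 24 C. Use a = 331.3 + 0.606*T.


a = 331.3 + 0.606*(24) = 345.844 m/s
M = v/a = 631/345.844 = 1.825

1.825


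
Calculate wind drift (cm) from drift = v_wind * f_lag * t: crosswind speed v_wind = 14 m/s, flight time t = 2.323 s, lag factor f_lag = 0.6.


drift = v_wind * lag * t = 14 * 0.6 * 2.323 = 19.5132 m ≈ 1951 cm

1951 cm


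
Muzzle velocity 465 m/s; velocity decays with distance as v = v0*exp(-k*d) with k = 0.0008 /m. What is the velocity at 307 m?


v = v0*exp(-k*d) = 465*exp(-0.0008*307) = 363.7 m/s

363.7 m/s


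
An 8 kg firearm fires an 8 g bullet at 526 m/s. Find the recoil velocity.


v_recoil = m_p * v_p / m_gun = 0.008 * 526 / 8 = 0.526 m/s

0.526 m/s


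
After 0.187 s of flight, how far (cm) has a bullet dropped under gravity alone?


drop = 0.5*g*t^2 = 0.5*9.81*0.187^2 = 0.171523 m ≈ 17.15 cm

17.15 cm


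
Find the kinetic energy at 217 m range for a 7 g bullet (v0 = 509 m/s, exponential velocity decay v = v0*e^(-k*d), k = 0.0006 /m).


v = v0*exp(-k*d) = 509*exp(-0.0006*217) = 446.861 m/s
E = 0.5*m*v^2 = 0.5*0.007*446.861^2 = 698.9 J

698.9 J


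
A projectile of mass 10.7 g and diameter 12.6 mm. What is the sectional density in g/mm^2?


SD = m/d^2 = 10.7/12.6^2 = 0.0674 g/mm^2

0.0674 g/mm^2


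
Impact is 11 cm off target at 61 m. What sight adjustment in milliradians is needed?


1 mrad subtends 1 cm per 10 m of range, so adj = error_cm / (dist_m / 10) = 11 / (61/10) = 1.803 mrad

1.803 mrad


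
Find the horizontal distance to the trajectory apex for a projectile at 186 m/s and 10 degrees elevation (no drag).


R = v0^2*sin(2*theta)/g = 186^2*sin(2*10°)/9.81 = 1206.17 m
apex_dist = R/2 = 1206.17/2 = 603.1 m

603.1 m


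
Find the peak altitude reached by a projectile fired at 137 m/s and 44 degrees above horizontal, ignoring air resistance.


H = (v0*sin(theta))^2 / (2g) = (137*sin(44°))^2 / (2*9.81) = 461.6 m

461.6 m


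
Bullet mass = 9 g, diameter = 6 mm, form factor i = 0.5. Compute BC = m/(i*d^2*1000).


BC = m/(i*d^2*1000) = 9/(0.5 * 6^2 * 1000) = 0.0005

0.0005


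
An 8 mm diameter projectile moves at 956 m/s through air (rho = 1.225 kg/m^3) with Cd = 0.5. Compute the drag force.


A = pi*(d/2)^2 = pi*(8/2000)^2 = 5.02655e-05 m^2
Fd = 0.5*Cd*rho*A*v^2 = 0.5*0.5*1.225*5.02655e-05*956^2 = 14.07 N

14.07 N


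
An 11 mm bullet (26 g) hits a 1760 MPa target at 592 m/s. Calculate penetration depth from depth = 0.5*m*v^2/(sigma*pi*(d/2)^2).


A = pi*(d/2)^2 = pi*(11/2)^2 = 95.0332 mm^2
E = 0.5*m*v^2 = 0.5*0.026*592^2 = 4556.03 J
depth = E/(sigma*A) = 4556.03 J / (1760 MPa * 95.0332 mm^2) = 4556.03/(1760 * 95.0332) m = 0.0272395 m ≈ 27.24 mm

27.24 mm


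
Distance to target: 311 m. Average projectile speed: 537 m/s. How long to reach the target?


t = d/v = 311/537 = 0.5791 s

0.5791 s


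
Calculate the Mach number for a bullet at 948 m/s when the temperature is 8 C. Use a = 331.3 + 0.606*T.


a = 331.3 + 0.606*(8) = 336.148 m/s
M = v/a = 948/336.148 = 2.82

2.82


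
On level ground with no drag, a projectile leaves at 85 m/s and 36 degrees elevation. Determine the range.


R = v0^2 * sin(2*theta) / g = 85^2 * sin(2*36°) / 9.81 = 700.4 m

700.4 m


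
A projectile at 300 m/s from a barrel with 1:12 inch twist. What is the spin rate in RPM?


twist_m = 12*0.0254 = 0.3048 m
spin = v/twist = 300/0.3048 = 984.252 rev/s
RPM = spin*60 = 984.252*60 ≈ 59055 RPM

59055 RPM


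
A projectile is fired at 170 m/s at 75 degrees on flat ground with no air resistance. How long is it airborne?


T = 2*v0*sin(theta)/g = 2*170*sin(75°)/9.81 = 33.48 s

33.48 s


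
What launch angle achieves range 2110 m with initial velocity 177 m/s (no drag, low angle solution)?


sin(2*theta) = R*g/v0^2 = 2110*9.81/177^2 = 0.660701, theta = arcsin(0.660701)/2 = 20.68°

20.68 degrees


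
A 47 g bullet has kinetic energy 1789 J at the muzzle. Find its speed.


v = sqrt(2*E/m) = sqrt(2*1789/0.047) = 275.9 m/s

275.9 m/s


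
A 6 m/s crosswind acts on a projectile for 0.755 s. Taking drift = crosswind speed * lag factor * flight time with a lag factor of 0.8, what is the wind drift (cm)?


drift = v_wind * lag * t = 6 * 0.8 * 0.755 = 3.624 m ≈ 362.4 cm

362.4 cm


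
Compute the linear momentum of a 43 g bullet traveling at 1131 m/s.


p = m*v = 0.043*1131 = 48.63 kg·m/s

48.63 kg·m/s


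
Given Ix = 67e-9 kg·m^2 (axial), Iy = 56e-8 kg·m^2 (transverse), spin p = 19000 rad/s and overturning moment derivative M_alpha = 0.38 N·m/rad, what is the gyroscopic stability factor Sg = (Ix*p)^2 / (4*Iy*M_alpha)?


Sg = Ix^2 * p^2 / (4 * Iy * M_alpha) = (67e-9)^2 * 19000^2 / (4 * 56e-8 * 0.38) = 1.904

1.904


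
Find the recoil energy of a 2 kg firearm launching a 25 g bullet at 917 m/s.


v_r = m_p*v_p/m_gun = 0.025*917/2 = 11.4625 m/s, E_r = 0.5*m_gun*v_r^2 = 0.5*2*11.4625^2 = 131.4 J

131.4 J


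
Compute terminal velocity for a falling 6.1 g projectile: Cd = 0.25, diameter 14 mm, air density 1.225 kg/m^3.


A = pi*(d/2)^2 = pi*(14/2000)^2 = 1.53938e-04 m^2
vt = sqrt(2mg/(Cd*rho*A)) = sqrt(2*0.0061*9.81/(0.25 * 1.225 * 1.53938e-04)) = 50.39 m/s

50.39 m/s


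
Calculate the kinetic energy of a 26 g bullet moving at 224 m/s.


E = 0.5*m*v^2 = 0.5*0.026*224^2 = 652.3 J

652.3 J


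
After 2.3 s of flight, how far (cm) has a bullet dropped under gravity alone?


drop = 0.5*g*t^2 = 0.5*9.81*2.3^2 = 25.9474 m ≈ 2595 cm

2595 cm


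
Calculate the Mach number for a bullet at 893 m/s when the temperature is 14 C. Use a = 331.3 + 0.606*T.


a = 331.3 + 0.606*(14) = 339.784 m/s
M = v/a = 893/339.784 = 2.628

2.628


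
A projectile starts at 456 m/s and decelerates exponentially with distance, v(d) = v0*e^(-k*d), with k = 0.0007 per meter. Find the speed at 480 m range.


v = v0*exp(-k*d) = 456*exp(-0.0007*480) = 325.9 m/s

325.9 m/s


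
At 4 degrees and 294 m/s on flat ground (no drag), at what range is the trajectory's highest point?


R = v0^2*sin(2*theta)/g = 294^2*sin(2*4°)/9.81 = 1226.26 m
apex_dist = R/2 = 1226.26/2 = 613.1 m

613.1 m


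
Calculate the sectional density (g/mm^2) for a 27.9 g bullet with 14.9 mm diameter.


SD = m/d^2 = 27.9/14.9^2 = 0.1257 g/mm^2

0.1257 g/mm^2


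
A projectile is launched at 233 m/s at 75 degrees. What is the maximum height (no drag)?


H = (v0*sin(theta))^2 / (2g) = (233*sin(75°))^2 / (2*9.81) = 2582 m

2582 m


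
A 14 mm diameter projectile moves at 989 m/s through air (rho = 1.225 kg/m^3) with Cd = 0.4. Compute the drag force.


A = pi*(d/2)^2 = pi*(14/2000)^2 = 1.53938e-04 m^2
Fd = 0.5*Cd*rho*A*v^2 = 0.5*0.4*1.225*1.53938e-04*989^2 = 36.89 N

36.89 N


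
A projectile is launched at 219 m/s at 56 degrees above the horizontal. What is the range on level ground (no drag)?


R = v0^2 * sin(2*theta) / g = 219^2 * sin(2*56°) / 9.81 = 4533 m

4533 m


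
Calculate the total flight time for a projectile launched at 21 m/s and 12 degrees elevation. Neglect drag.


T = 2*v0*sin(theta)/g = 2*21*sin(12°)/9.81 = 0.8901 s

0.8901 s


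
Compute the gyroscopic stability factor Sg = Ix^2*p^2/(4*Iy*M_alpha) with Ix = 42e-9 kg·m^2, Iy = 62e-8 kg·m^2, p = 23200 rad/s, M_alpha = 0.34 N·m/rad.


Sg = Ix^2 * p^2 / (4 * Iy * M_alpha) = (42e-9)^2 * 23200^2 / (4 * 62e-8 * 0.34) = 1.126

1.126


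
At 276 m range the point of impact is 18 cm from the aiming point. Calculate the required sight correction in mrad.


1 mrad subtends 1 cm per 10 m of range, so adj = error_cm / (dist_m / 10) = 18 / (276/10) = 0.6522 mrad

0.6522 mrad


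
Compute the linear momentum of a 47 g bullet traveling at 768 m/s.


p = m*v = 0.047*768 = 36.1 kg·m/s

36.1 kg·m/s


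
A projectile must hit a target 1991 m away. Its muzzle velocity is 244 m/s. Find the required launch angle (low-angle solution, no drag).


sin(2*theta) = R*g/v0^2 = 1991*9.81/244^2 = 0.328066, theta = arcsin(0.328066)/2 = 9.576°

9.576 degrees


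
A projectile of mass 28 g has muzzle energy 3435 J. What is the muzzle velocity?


v = sqrt(2*E/m) = sqrt(2*3435/0.028) = 495.3 m/s

495.3 m/s


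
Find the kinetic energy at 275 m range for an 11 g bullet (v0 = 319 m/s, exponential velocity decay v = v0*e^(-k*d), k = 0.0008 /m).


v = v0*exp(-k*d) = 319*exp(-0.0008*275) = 256.003 m/s
E = 0.5*m*v^2 = 0.5*0.011*256.003^2 = 360.5 J

360.5 J


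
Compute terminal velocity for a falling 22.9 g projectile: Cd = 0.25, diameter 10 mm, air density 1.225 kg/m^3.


A = pi*(d/2)^2 = pi*(10/2000)^2 = 7.85398e-05 m^2
vt = sqrt(2mg/(Cd*rho*A)) = sqrt(2*0.0229*9.81/(0.25 * 1.225 * 7.85398e-05)) = 136.7 m/s

136.7 m/s


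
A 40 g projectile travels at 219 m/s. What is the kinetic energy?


E = 0.5*m*v^2 = 0.5*0.04*219^2 = 959.2 J

959.2 J


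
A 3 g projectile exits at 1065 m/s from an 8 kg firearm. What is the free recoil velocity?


v_recoil = m_p * v_p / m_gun = 0.003 * 1065 / 8 = 0.3994 m/s

0.3994 m/s


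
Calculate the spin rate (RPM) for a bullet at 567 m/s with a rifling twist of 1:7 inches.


twist_m = 7*0.0254 = 0.1778 m
spin = v/twist = 567/0.1778 = 3188.976 rev/s
RPM = spin*60 = 3188.976*60 ≈ 191339 RPM

191339 RPM


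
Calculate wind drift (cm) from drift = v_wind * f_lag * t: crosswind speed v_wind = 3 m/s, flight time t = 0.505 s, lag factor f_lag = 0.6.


drift = v_wind * lag * t = 3 * 0.6 * 0.505 = 0.909 m ≈ 90.9 cm

90.9 cm


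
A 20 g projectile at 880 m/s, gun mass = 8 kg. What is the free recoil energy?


v_r = m_p*v_p/m_gun = 0.02*880/8 = 2.2 m/s, E_r = 0.5*m_gun*v_r^2 = 0.5*8*2.2^2 = 19.36 J

19.36 J


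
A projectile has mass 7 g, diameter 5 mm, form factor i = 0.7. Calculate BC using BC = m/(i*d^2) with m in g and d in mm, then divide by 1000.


BC = m/(i*d^2*1000) = 7/(0.7 * 5^2 * 1000) = 0.0004

0.0004
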